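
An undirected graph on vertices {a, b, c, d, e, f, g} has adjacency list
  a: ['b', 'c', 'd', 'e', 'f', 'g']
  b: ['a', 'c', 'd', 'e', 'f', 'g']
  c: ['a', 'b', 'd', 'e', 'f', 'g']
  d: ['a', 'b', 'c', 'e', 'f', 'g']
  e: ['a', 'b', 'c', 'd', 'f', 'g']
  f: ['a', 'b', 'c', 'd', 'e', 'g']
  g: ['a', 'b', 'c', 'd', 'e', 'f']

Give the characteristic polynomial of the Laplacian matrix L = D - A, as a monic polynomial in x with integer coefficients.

With the vertex order [a, b, c, d, e, f, g], the degrees are [6, 6, 6, 6, 6, 6, 6], giving D = diag(6, 6, 6, 6, 6, 6, 6) and L = D - A. L has integer entries, so p(x) = det(xI - L) has integer coefficients. Expanding the determinant yields x^7 - 42x^6 + 735x^5 - 6860x^4 + 36015x^3 - 100842x^2 + 117649x. The constant term is 0 because L is singular (the all-ones vector lies in its kernel).

x^7 - 42x^6 + 735x^5 - 6860x^4 + 36015x^3 - 100842x^2 + 117649x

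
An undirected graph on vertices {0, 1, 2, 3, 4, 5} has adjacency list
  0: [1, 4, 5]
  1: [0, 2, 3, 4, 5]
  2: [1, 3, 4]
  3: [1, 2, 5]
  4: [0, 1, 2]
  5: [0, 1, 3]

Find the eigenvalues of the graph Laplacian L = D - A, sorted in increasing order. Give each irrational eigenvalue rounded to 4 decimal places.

With the vertex order [0, 1, 2, 3, 4, 5], the degrees are [3, 5, 3, 3, 3, 3], giving D = diag(3, 5, 3, 3, 3, 3) and L = D - A. L is symmetric positive semidefinite, so every eigenvalue is real and nonnegative. The single zero eigenvalue shows the graph is connected. The eigenvalues sum to 20, which equals trace(L) = 2|E|. There is one zero in the spectrum, matching the 1 component.

[0, 2.3820, 2.3820, 4.6180, 4.6180, 6]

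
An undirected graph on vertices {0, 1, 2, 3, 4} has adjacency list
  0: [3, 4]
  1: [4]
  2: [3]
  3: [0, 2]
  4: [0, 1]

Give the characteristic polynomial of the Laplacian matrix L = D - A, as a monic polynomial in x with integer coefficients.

Reading degrees in the order [0, 1, 2, 3, 4] gives [2, 1, 1, 2, 2]; set D = diag(2, 1, 1, 2, 2) and form L = D - A. L has integer entries, so p(x) = det(xI - L) has integer coefficients. Expanding the determinant yields x^5 - 8x^4 + 21x^3 - 20x^2 + 5x. Since p(0) = det(-L) = 0, x divides p(x). The eigenvalues sum to 8, which equals trace(L) = 2|E|. The largest eigenvalue, 3.6180, is at most the vertex count 5.

x^5 - 8x^4 + 21x^3 - 20x^2 + 5x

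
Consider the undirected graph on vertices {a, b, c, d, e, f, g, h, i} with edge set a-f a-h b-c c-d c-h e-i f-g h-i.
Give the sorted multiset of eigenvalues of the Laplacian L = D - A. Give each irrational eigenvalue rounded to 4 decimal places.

With the vertex order [a, b, c, d, e, f, g, h, i], the degrees are [2, 1, 3, 1, 1, 2, 1, 3, 2], giving D = diag(2, 1, 3, 1, 1, 2, 1, 3, 2) and L = D - A. Since every row of L sums to 0, the all-ones vector is in the kernel and 0 is an eigenvalue.

[0, 0.2217, 0.3327, 1, 1.1923, 2.1071, 3, 3.4413, 4.7049]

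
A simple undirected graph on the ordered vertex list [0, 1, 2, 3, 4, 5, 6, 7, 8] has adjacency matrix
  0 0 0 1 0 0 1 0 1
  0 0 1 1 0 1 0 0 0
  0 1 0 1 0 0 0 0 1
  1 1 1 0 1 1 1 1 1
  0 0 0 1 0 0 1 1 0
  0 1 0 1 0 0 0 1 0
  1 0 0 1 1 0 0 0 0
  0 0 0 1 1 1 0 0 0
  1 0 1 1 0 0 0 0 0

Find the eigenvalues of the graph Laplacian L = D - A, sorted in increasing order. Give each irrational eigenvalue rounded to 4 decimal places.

Each diagonal entry of L is the vertex degree and each off-diagonal entry is -1 where an edge is present, 0 otherwise; in the order [0, 1, 2, 3, 4, 5, 6, 7, 8] the diagonal is [3, 3, 3, 8, 3, 3, 3, 3, 3]. Diagonalising L (or applying a numerical eigensolver to the 9x9 matrix) gives the spectrum above.

[0, 1.5858, 1.5858, 3, 3, 4.4142, 4.4142, 5, 9]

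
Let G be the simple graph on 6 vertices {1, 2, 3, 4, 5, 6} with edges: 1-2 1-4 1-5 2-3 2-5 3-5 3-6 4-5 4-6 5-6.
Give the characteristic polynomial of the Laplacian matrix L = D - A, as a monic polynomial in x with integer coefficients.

Each diagonal entry of L is the vertex degree and each off-diagonal entry is -1 where an edge is present, 0 otherwise; in the order [1, 2, 3, 4, 5, 6] the diagonal is [3, 3, 3, 3, 5, 3]. Computing det(xI - L) by cofactor expansion (or equivalently via sum-over-permutations) gives x^6 - 20x^5 + 155x^4 - 580x^3 + 1045x^2 - 726x. The coefficient of x^5 equals -trace(L) = -20, matching the sum of degrees. The largest eigenvalue, 6, is at most the vertex count 6. By the matrix-tree theorem the graph has (1/6) * product of the nonzero eigenvalues = 121 spanning trees.

x^6 - 20x^5 + 155x^4 - 580x^3 + 1045x^2 - 726x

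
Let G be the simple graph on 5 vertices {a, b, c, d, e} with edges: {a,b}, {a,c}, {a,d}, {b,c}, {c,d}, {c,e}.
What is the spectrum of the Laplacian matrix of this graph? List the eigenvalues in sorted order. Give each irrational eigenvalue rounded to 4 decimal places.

With the vertex order [a, b, c, d, e], the degrees are [3, 2, 4, 2, 1], giving D = diag(3, 2, 4, 2, 1) and L = D - A. The multiplicity of 0 as a Laplacian eigenvalue equals the number of connected components.

[0, 1, 2, 4, 5]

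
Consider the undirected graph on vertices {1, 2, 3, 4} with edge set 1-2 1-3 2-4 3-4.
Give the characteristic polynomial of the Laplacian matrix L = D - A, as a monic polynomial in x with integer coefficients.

x^4 - 8x^3 + 20x^2 - 16x

With the vertex order [1, 2, 3, 4], the degrees are [2, 2, 2, 2], giving D = diag(2, 2, 2, 2) and L = D - A. L has integer entries, so p(x) = det(xI - L) has integer coefficients. Expanding the determinant yields x^4 - 8x^3 + 20x^2 - 16x. The constant term is 0 because L is singular (the all-ones vector lies in its kernel). The eigenvalues sum to 8, which equals trace(L) = 2|E|.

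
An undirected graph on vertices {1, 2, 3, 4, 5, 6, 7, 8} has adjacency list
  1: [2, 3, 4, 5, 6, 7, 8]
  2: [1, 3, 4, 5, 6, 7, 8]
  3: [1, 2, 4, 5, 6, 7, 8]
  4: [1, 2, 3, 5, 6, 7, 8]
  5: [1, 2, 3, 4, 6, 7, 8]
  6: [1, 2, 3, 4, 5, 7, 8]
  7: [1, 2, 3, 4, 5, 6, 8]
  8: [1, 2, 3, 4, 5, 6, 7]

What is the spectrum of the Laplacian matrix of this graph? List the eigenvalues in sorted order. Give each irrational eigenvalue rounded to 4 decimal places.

With the vertex order [1, 2, 3, 4, 5, 6, 7, 8], the degrees are [7, 7, 7, 7, 7, 7, 7, 7], giving D = diag(7, 7, 7, 7, 7, 7, 7, 7) and L = D - A. Diagonalising L (or applying a numerical eigensolver to the 8x8 matrix) gives the spectrum above. The eigenvalues sum to 56, which equals trace(L) = 2|E|.

[0, 8, 8, 8, 8, 8, 8, 8]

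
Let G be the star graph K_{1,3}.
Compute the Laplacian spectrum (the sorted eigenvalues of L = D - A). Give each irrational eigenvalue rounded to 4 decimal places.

[0, 1, 1, 4]

The graph has 4 vertices and degree multiset [3, 1, 1, 1]; D is the diagonal matrix of degrees and L = D - A. Diagonalising L (or applying a numerical eigensolver to the 4x4 matrix) gives the spectrum above. The single zero eigenvalue shows the graph is connected.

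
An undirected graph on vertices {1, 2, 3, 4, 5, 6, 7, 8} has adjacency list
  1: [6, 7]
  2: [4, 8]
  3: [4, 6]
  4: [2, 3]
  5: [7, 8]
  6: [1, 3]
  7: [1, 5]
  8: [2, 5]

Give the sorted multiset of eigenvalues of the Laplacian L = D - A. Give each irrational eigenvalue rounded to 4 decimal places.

With the vertex order [1, 2, 3, 4, 5, 6, 7, 8], the degrees are [2, 2, 2, 2, 2, 2, 2, 2], giving D = diag(2, 2, 2, 2, 2, 2, 2, 2) and L = D - A. L is symmetric positive semidefinite, so every eigenvalue is real and nonnegative. The single zero eigenvalue shows the graph is connected. The eigenvalues sum to 16, which equals trace(L) = 2|E|.

[0, 0.5858, 0.5858, 2, 2, 3.4142, 3.4142, 4]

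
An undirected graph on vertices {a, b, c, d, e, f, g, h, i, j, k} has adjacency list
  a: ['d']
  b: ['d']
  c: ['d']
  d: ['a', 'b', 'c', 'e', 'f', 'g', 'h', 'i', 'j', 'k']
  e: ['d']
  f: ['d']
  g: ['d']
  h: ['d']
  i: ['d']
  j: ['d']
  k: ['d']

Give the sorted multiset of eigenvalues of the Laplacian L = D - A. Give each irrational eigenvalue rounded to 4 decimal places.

With the vertex order [a, b, c, d, e, f, g, h, i, j, k], the degrees are [1, 1, 1, 10, 1, 1, 1, 1, 1, 1, 1], giving D = diag(1, 1, 1, 10, 1, 1, 1, 1, 1, 1, 1) and L = D - A. The multiplicity of 0 as a Laplacian eigenvalue equals the number of connected components. The single zero eigenvalue shows the graph is connected.

[0, 1, 1, 1, 1, 1, 1, 1, 1, 1, 11]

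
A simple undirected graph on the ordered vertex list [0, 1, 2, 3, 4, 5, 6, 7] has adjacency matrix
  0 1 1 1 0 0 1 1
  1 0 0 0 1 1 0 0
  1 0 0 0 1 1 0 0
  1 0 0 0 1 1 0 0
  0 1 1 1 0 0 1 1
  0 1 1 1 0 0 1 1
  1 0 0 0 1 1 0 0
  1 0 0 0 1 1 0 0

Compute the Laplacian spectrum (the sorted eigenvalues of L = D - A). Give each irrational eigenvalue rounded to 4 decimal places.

[0, 3, 3, 3, 3, 5, 5, 8]

Reading degrees in the order [0, 1, 2, 3, 4, 5, 6, 7] gives [5, 3, 3, 3, 5, 5, 3, 3]; set D = diag(5, 3, 3, 3, 5, 5, 3, 3) and form L = D - A. L is symmetric positive semidefinite, so every eigenvalue is real and nonnegative. There is one zero in the spectrum, matching the 1 component.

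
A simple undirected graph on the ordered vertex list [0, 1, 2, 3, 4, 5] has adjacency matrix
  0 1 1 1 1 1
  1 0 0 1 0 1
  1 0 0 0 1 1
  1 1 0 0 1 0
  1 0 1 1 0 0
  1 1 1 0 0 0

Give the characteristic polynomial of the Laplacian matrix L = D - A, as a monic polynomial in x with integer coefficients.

x^6 - 20x^5 + 155x^4 - 580x^3 + 1045x^2 - 726x

Each diagonal entry of L is the vertex degree and each off-diagonal entry is -1 where an edge is present, 0 otherwise; in the order [0, 1, 2, 3, 4, 5] the diagonal is [5, 3, 3, 3, 3, 3]. Computing det(xI - L) by cofactor expansion (or equivalently via sum-over-permutations) gives x^6 - 20x^5 + 155x^4 - 580x^3 + 1045x^2 - 726x. The constant term is 0 because L is singular (the all-ones vector lies in its kernel). There is one zero in the spectrum, matching the 1 component. By the matrix-tree theorem the graph has (1/6) * product of the nonzero eigenvalues = 121 spanning trees.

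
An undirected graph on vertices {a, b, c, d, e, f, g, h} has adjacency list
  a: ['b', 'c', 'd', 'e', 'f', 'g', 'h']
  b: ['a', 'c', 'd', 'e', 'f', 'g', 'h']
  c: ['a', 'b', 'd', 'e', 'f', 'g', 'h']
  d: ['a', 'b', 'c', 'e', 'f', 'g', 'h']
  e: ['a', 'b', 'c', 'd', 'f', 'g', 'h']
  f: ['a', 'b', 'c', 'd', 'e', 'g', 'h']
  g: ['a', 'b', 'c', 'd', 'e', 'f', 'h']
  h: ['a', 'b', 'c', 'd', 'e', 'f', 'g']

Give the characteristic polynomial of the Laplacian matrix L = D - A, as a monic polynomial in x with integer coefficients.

x^8 - 56x^7 + 1344x^6 - 17920x^5 + 143360x^4 - 688128x^3 + 1835008x^2 - 2097152x

Each diagonal entry of L is the vertex degree and each off-diagonal entry is -1 where an edge is present, 0 otherwise; in the order [a, b, c, d, e, f, g, h] the diagonal is [7, 7, 7, 7, 7, 7, 7, 7]. L has integer entries, so p(x) = det(xI - L) has integer coefficients. Expanding the determinant yields x^8 - 56x^7 + 1344x^6 - 17920x^5 + 143360x^4 - 688128x^3 + 1835008x^2 - 2097152x. Since p(0) = det(-L) = 0, x divides p(x). By the matrix-tree theorem the graph has (1/8) * product of the nonzero eigenvalues = 262144 spanning trees.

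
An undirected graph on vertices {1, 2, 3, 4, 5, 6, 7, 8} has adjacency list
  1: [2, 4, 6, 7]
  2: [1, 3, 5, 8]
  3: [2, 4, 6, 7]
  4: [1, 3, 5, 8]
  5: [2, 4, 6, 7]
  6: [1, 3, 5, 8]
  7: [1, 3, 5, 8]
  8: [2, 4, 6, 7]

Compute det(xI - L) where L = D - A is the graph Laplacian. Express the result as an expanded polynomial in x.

x^8 - 32x^7 + 432x^6 - 3200x^5 + 14080x^4 - 36864x^3 + 53248x^2 - 32768x

Each diagonal entry of L is the vertex degree and each off-diagonal entry is -1 where an edge is present, 0 otherwise; in the order [1, 2, 3, 4, 5, 6, 7, 8] the diagonal is [4, 4, 4, 4, 4, 4, 4, 4]. The eigenvalues of L are [0, 4, 4, 4, 4, 4, 4, 8]; the characteristic polynomial is the product of (x - lambda_i), which multiplies out to x^8 - 32x^7 + 432x^6 - 3200x^5 + 14080x^4 - 36864x^3 + 53248x^2 - 32768x. The constant term is 0 because L is singular (the all-ones vector lies in its kernel). The eigenvalues sum to 32, which equals trace(L) = 2|E|. The largest eigenvalue, 8, is at most the vertex count 8.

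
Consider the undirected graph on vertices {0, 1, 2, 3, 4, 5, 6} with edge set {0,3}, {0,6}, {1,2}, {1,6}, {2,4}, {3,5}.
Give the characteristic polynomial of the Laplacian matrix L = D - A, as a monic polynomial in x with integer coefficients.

Reading degrees in the order [0, 1, 2, 3, 4, 5, 6] gives [2, 2, 2, 2, 1, 1, 2]; set D = diag(2, 2, 2, 2, 1, 1, 2) and form L = D - A. L has integer entries, so p(x) = det(xI - L) has integer coefficients. Expanding the determinant yields x^7 - 12x^6 + 55x^5 - 120x^4 + 126x^3 - 56x^2 + 7x. The constant term is 0 because L is singular (the all-ones vector lies in its kernel). The largest eigenvalue, 3.8019, is at most the vertex count 7.

x^7 - 12x^6 + 55x^5 - 120x^4 + 126x^3 - 56x^2 + 7x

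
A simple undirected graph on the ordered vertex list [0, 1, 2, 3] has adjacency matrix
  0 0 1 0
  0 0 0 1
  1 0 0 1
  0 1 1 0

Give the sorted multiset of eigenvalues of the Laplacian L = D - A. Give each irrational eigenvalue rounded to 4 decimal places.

Each diagonal entry of L is the vertex degree and each off-diagonal entry is -1 where an edge is present, 0 otherwise; in the order [0, 1, 2, 3] the diagonal is [1, 1, 2, 2]. Diagonalising L (or applying a numerical eigensolver to the 4x4 matrix) gives the spectrum above. The single zero eigenvalue shows the graph is connected. The largest eigenvalue, 3.4142, is at most the vertex count 4.

[0, 0.5858, 2, 3.4142]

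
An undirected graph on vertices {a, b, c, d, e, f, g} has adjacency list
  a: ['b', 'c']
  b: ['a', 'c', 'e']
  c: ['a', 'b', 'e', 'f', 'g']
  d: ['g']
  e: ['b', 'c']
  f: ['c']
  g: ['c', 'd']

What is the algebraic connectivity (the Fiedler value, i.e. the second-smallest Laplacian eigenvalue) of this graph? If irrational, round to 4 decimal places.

0.4659

With the vertex order [a, b, c, d, e, f, g], the degrees are [2, 3, 5, 1, 2, 1, 2], giving D = diag(2, 3, 5, 1, 2, 1, 2) and L = D - A. The sorted Laplacian eigenvalues are [0, 0.4659, 1, 2, 2.4827, 4, 6.0514]; the algebraic connectivity is the second entry, 0.4659.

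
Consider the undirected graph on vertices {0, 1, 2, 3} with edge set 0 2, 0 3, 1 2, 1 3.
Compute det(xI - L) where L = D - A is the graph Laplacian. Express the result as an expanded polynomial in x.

x^4 - 8x^3 + 20x^2 - 16x

Reading degrees in the order [0, 1, 2, 3] gives [2, 2, 2, 2]; set D = diag(2, 2, 2, 2) and form L = D - A. The eigenvalues of L are [0, 2, 2, 4]; the characteristic polynomial is the product of (x - lambda_i), which multiplies out to x^4 - 8x^3 + 20x^2 - 16x. The coefficient of x^3 equals -trace(L) = -8, matching the sum of degrees.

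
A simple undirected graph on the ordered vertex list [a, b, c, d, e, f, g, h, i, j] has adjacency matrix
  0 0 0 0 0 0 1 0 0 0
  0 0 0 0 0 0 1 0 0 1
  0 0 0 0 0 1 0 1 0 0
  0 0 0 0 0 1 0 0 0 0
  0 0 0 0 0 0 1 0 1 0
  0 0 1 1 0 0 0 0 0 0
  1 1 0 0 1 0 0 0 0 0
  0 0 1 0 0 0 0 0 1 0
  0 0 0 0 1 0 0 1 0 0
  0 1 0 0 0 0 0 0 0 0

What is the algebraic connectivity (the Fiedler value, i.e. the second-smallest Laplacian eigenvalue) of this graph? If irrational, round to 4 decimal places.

Each diagonal entry of L is the vertex degree and each off-diagonal entry is -1 where an edge is present, 0 otherwise; in the order [a, b, c, d, e, f, g, h, i, j] the diagonal is [1, 2, 2, 1, 2, 2, 3, 2, 2, 1]. The sorted Laplacian eigenvalues are [0, 0.1100, 0.4616, 0.6697, 1.2415, 2, 2.4010, 3.0579, 3.7120, 4.3463]; the algebraic connectivity is the second entry, 0.1100. The eigenvalues sum to 18, which equals trace(L) = 2|E|.

0.1100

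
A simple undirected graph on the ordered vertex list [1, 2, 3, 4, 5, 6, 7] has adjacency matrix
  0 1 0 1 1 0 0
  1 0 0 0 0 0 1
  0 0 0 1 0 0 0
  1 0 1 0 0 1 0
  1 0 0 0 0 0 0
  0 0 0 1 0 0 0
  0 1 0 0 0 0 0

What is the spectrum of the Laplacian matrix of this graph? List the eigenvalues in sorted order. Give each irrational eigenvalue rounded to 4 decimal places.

[0, 0.3217, 0.6802, 1, 2.1397, 3.2297, 4.6287]

Reading degrees in the order [1, 2, 3, 4, 5, 6, 7] gives [3, 2, 1, 3, 1, 1, 1]; set D = diag(3, 2, 1, 3, 1, 1, 1) and form L = D - A. Since every row of L sums to 0, the all-ones vector is in the kernel and 0 is an eigenvalue.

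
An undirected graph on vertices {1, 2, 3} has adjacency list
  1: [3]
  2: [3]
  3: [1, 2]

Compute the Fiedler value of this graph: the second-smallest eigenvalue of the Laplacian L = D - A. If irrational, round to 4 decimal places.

Reading degrees in the order [1, 2, 3] gives [1, 1, 2]; set D = diag(1, 1, 2) and form L = D - A. The sorted Laplacian eigenvalues are [0, 1, 3]; the algebraic connectivity is the second entry, 1. By the matrix-tree theorem the graph has (1/3) * product of the nonzero eigenvalues = 1 spanning tree.

1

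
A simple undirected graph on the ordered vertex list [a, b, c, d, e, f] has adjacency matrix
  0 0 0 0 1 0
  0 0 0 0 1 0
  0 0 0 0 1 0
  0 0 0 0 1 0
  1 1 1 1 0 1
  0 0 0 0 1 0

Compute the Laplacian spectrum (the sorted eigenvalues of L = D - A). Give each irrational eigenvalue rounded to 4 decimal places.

With the vertex order [a, b, c, d, e, f], the degrees are [1, 1, 1, 1, 5, 1], giving D = diag(1, 1, 1, 1, 5, 1) and L = D - A. L is symmetric positive semidefinite, so every eigenvalue is real and nonnegative. The eigenvalues sum to 10, which equals trace(L) = 2|E|.

[0, 1, 1, 1, 1, 6]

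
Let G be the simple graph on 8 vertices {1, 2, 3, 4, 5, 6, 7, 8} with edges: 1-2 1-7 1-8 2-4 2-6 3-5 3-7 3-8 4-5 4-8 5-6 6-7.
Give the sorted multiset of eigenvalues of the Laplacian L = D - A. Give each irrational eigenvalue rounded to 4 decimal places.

Reading degrees in the order [1, 2, 3, 4, 5, 6, 7, 8] gives [3, 3, 3, 3, 3, 3, 3, 3]; set D = diag(3, 3, 3, 3, 3, 3, 3, 3) and form L = D - A. Diagonalising L (or applying a numerical eigensolver to the 8x8 matrix) gives the spectrum above.

[0, 2, 2, 2, 4, 4, 4, 6]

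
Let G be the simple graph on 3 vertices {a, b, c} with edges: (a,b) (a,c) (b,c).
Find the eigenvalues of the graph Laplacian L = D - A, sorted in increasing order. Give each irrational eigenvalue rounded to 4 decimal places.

[0, 3, 3]

Each diagonal entry of L is the vertex degree and each off-diagonal entry is -1 where an edge is present, 0 otherwise; in the order [a, b, c] the diagonal is [2, 2, 2]. Diagonalising L (or applying a numerical eigensolver to the 3x3 matrix) gives the spectrum above. The single zero eigenvalue shows the graph is connected. There is one zero in the spectrum, matching the 1 component. The eigenvalues sum to 6, which equals trace(L) = 2|E|.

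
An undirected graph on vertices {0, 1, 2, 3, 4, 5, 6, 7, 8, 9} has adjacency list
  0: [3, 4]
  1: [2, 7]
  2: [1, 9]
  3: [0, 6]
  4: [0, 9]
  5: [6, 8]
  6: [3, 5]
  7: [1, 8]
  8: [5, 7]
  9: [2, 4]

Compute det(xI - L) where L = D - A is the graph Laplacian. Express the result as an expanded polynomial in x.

Reading degrees in the order [0, 1, 2, 3, 4, 5, 6, 7, 8, 9] gives [2, 2, 2, 2, 2, 2, 2, 2, 2, 2]; set D = diag(2, 2, 2, 2, 2, 2, 2, 2, 2, 2) and form L = D - A. L has integer entries, so p(x) = det(xI - L) has integer coefficients. Expanding the determinant yields x^10 - 20x^9 + 170x^8 - 800x^7 + 2275x^6 - 4004x^5 + 4290x^4 - 2640x^3 + 825x^2 - 100x. Since p(0) = det(-L) = 0, x divides p(x). There is one zero in the spectrum, matching the 1 component.

x^10 - 20x^9 + 170x^8 - 800x^7 + 2275x^6 - 4004x^5 + 4290x^4 - 2640x^3 + 825x^2 - 100x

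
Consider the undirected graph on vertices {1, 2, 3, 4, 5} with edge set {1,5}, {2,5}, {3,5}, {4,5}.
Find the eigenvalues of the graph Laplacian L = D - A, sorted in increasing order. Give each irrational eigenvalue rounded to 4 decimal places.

[0, 1, 1, 1, 5]

Each diagonal entry of L is the vertex degree and each off-diagonal entry is -1 where an edge is present, 0 otherwise; in the order [1, 2, 3, 4, 5] the diagonal is [1, 1, 1, 1, 4]. Diagonalising L (or applying a numerical eigensolver to the 5x5 matrix) gives the spectrum above.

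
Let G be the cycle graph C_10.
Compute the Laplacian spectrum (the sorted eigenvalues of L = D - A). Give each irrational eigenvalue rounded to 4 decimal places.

[0, 0.3820, 0.3820, 1.3820, 1.3820, 2.6180, 2.6180, 3.6180, 3.6180, 4]

The graph has 10 vertices and degree multiset [2, 2, 2, 2, 2, 2, 2, 2, 2, 2]; D is the diagonal matrix of degrees and L = D - A. Since every row of L sums to 0, the all-ones vector is in the kernel and 0 is an eigenvalue. The largest eigenvalue, 4, is at most the vertex count 10.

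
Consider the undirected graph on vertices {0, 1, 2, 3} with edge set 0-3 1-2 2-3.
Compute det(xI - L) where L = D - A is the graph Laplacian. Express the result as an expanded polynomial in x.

x^4 - 6x^3 + 10x^2 - 4x

Each diagonal entry of L is the vertex degree and each off-diagonal entry is -1 where an edge is present, 0 otherwise; in the order [0, 1, 2, 3] the diagonal is [1, 1, 2, 2]. Computing det(xI - L) by cofactor expansion (or equivalently via sum-over-permutations) gives x^4 - 6x^3 + 10x^2 - 4x. The constant term is 0 because L is singular (the all-ones vector lies in its kernel).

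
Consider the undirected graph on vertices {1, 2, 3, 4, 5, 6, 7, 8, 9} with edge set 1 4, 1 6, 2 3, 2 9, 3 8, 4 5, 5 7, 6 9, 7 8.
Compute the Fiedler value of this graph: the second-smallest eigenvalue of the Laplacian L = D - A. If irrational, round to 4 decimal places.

0.4679

Reading degrees in the order [1, 2, 3, 4, 5, 6, 7, 8, 9] gives [2, 2, 2, 2, 2, 2, 2, 2, 2]; set D = diag(2, 2, 2, 2, 2, 2, 2, 2, 2) and form L = D - A. The smallest Laplacian eigenvalue is always 0. The next one, lambda_2 = 0.4679, measures how hard the graph is to disconnect: larger values mean better connectivity. There is one zero in the spectrum, matching the 1 component.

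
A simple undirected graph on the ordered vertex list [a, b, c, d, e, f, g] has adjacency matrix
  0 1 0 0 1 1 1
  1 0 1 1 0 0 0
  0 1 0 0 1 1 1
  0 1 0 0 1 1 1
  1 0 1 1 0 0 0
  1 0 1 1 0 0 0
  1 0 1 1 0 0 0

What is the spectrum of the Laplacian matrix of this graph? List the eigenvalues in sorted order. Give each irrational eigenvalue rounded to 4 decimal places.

Each diagonal entry of L is the vertex degree and each off-diagonal entry is -1 where an edge is present, 0 otherwise; in the order [a, b, c, d, e, f, g] the diagonal is [4, 3, 4, 4, 3, 3, 3]. The multiplicity of 0 as a Laplacian eigenvalue equals the number of connected components. The single zero eigenvalue shows the graph is connected. The largest eigenvalue, 7, is at most the vertex count 7. By the matrix-tree theorem the graph has (1/7) * product of the nonzero eigenvalues = 432 spanning trees.

[0, 3, 3, 3, 4, 4, 7]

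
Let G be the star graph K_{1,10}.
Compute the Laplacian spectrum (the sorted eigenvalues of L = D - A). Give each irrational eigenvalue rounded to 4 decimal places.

[0, 1, 1, 1, 1, 1, 1, 1, 1, 1, 11]

The graph has 11 vertices and degree multiset [10, 1, 1, 1, 1, 1, 1, 1, 1, 1, 1]; D is the diagonal matrix of degrees and L = D - A. The multiplicity of 0 as a Laplacian eigenvalue equals the number of connected components. The single zero eigenvalue shows the graph is connected. There is one zero in the spectrum, matching the 1 component. By the matrix-tree theorem the graph has (1/11) * product of the nonzero eigenvalues = 1 spanning tree.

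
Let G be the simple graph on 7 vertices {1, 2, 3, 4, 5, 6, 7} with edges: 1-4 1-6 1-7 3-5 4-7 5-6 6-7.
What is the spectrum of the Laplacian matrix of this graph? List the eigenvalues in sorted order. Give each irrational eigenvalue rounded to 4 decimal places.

[0, 0, 0.4384, 2, 3, 4, 4.5616]

Reading degrees in the order [1, 2, 3, 4, 5, 6, 7] gives [3, 0, 1, 2, 2, 3, 3]; set D = diag(3, 0, 1, 2, 2, 3, 3) and form L = D - A. Diagonalising L (or applying a numerical eigensolver to the 7x7 matrix) gives the spectrum above. The 2 zero eigenvalues correspond to the 2 connected components. There are 2 zeros in the spectrum, matching the 2 components. The largest eigenvalue, 4.5616, is at most the vertex count 7.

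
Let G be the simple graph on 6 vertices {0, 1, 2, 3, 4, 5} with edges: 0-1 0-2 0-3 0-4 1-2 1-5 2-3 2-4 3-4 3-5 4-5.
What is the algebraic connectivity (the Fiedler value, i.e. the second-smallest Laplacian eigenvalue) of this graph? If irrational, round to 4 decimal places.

Reading degrees in the order [0, 1, 2, 3, 4, 5] gives [4, 3, 4, 4, 4, 3]; set D = diag(4, 3, 4, 4, 4, 3) and form L = D - A. The smallest Laplacian eigenvalue is always 0. The next one, lambda_2 = 3, measures how hard the graph is to disconnect: larger values mean better connectivity. There is one zero in the spectrum, matching the 1 component. The largest eigenvalue, 6, is at most the vertex count 6.

3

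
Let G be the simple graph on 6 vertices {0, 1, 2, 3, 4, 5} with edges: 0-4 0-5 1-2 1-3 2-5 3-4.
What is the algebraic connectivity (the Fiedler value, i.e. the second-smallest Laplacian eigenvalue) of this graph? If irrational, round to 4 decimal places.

1

Each diagonal entry of L is the vertex degree and each off-diagonal entry is -1 where an edge is present, 0 otherwise; in the order [0, 1, 2, 3, 4, 5] the diagonal is [2, 2, 2, 2, 2, 2]. The sorted Laplacian eigenvalues are [0, 1, 1, 3, 3, 4]; the algebraic connectivity is the second entry, 1.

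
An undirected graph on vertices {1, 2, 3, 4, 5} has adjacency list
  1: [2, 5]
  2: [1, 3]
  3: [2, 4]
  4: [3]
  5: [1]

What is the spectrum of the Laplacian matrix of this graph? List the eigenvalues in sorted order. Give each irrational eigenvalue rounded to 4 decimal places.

Reading degrees in the order [1, 2, 3, 4, 5] gives [2, 2, 2, 1, 1]; set D = diag(2, 2, 2, 1, 1) and form L = D - A. Since every row of L sums to 0, the all-ones vector is in the kernel and 0 is an eigenvalue. By the matrix-tree theorem the graph has (1/5) * product of the nonzero eigenvalues = 1 spanning tree.

[0, 0.3820, 1.3820, 2.6180, 3.6180]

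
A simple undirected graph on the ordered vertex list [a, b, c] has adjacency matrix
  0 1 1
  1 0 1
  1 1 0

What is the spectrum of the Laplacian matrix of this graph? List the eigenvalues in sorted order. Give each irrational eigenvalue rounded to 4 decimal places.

[0, 3, 3]

Each diagonal entry of L is the vertex degree and each off-diagonal entry is -1 where an edge is present, 0 otherwise; in the order [a, b, c] the diagonal is [2, 2, 2]. The multiplicity of 0 as a Laplacian eigenvalue equals the number of connected components. The single zero eigenvalue shows the graph is connected. The largest eigenvalue, 3, is at most the vertex count 3.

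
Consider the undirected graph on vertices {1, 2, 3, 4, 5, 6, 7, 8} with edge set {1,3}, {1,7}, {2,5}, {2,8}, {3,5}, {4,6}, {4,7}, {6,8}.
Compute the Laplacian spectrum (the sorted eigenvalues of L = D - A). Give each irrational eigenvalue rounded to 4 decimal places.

Reading degrees in the order [1, 2, 3, 4, 5, 6, 7, 8] gives [2, 2, 2, 2, 2, 2, 2, 2]; set D = diag(2, 2, 2, 2, 2, 2, 2, 2) and form L = D - A. L is symmetric positive semidefinite, so every eigenvalue is real and nonnegative. The single zero eigenvalue shows the graph is connected. There is one zero in the spectrum, matching the 1 component.

[0, 0.5858, 0.5858, 2, 2, 3.4142, 3.4142, 4]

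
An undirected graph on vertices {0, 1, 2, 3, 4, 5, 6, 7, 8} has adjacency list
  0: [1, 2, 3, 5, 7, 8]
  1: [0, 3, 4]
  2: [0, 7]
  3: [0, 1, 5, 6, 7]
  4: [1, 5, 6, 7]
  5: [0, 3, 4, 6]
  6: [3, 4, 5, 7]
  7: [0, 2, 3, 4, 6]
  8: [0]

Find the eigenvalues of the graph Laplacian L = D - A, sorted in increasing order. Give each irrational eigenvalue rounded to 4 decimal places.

Each diagonal entry of L is the vertex degree and each off-diagonal entry is -1 where an edge is present, 0 otherwise; in the order [0, 1, 2, 3, 4, 5, 6, 7, 8] the diagonal is [6, 3, 2, 5, 4, 4, 4, 5, 1]. Since every row of L sums to 0, the all-ones vector is in the kernel and 0 is an eigenvalue. There is one zero in the spectrum, matching the 1 component.

[0, 0.9299, 1.7648, 2.8891, 4.1535, 4.5491, 5.4507, 6.7427, 7.5202]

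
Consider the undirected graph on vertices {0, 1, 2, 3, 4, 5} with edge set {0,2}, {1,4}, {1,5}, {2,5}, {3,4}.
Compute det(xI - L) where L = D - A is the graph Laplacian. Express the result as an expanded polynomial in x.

With the vertex order [0, 1, 2, 3, 4, 5], the degrees are [1, 2, 2, 1, 2, 2], giving D = diag(1, 2, 2, 1, 2, 2) and L = D - A. Computing det(xI - L) by cofactor expansion (or equivalently via sum-over-permutations) gives x^6 - 10x^5 + 36x^4 - 56x^3 + 35x^2 - 6x. The constant term is 0 because L is singular (the all-ones vector lies in its kernel). The largest eigenvalue, 3.7321, is at most the vertex count 6.

x^6 - 10x^5 + 36x^4 - 56x^3 + 35x^2 - 6x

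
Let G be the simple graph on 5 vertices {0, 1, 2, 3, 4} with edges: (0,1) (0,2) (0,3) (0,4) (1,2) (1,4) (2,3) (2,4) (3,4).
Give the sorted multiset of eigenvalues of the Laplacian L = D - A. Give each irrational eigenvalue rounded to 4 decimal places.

[0, 3, 5, 5, 5]

Each diagonal entry of L is the vertex degree and each off-diagonal entry is -1 where an edge is present, 0 otherwise; in the order [0, 1, 2, 3, 4] the diagonal is [4, 3, 4, 3, 4]. Diagonalising L (or applying a numerical eigensolver to the 5x5 matrix) gives the spectrum above. The single zero eigenvalue shows the graph is connected.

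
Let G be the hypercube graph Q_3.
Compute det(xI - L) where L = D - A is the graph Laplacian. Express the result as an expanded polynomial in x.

The graph has 8 vertices and degree multiset [3, 3, 3, 3, 3, 3, 3, 3]; D is the diagonal matrix of degrees and L = D - A. Computing det(xI - L) by cofactor expansion (or equivalently via sum-over-permutations) gives x^8 - 24x^7 + 240x^6 - 1296x^5 + 4080x^4 - 7488x^3 + 7424x^2 - 3072x. The constant term is 0 because L is singular (the all-ones vector lies in its kernel). The eigenvalues sum to 24, which equals trace(L) = 2|E|. There is one zero in the spectrum, matching the 1 component.

x^8 - 24x^7 + 240x^6 - 1296x^5 + 4080x^4 - 7488x^3 + 7424x^2 - 3072x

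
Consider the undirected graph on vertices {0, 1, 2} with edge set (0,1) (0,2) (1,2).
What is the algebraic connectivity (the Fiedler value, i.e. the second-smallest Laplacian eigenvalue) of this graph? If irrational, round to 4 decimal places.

3

Each diagonal entry of L is the vertex degree and each off-diagonal entry is -1 where an edge is present, 0 otherwise; in the order [0, 1, 2] the diagonal is [2, 2, 2]. Computing the eigenvalues of L and sorting gives [0, 3, 3]. The Fiedler value lambda_2 = 3 is strictly positive, so the graph is connected. There is one zero in the spectrum, matching the 1 component.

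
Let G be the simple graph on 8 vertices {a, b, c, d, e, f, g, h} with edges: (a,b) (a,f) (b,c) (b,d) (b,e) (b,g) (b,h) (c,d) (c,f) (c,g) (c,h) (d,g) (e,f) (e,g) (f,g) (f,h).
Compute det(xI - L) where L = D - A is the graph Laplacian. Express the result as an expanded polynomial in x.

x^8 - 32x^7 + 425x^6 - 3028x^5 + 12463x^4 - 29566x^3 + 37394x^2 - 19448x

With the vertex order [a, b, c, d, e, f, g, h], the degrees are [2, 6, 5, 3, 3, 5, 5, 3], giving D = diag(2, 6, 5, 3, 3, 5, 5, 3) and L = D - A. L has integer entries, so p(x) = det(xI - L) has integer coefficients. Expanding the determinant yields x^8 - 32x^7 + 425x^6 - 3028x^5 + 12463x^4 - 29566x^3 + 37394x^2 - 19448x. The constant term is 0 because L is singular (the all-ones vector lies in its kernel).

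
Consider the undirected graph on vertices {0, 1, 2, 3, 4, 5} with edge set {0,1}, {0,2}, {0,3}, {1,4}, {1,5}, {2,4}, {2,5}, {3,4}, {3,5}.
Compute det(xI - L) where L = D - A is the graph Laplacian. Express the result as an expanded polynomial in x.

Each diagonal entry of L is the vertex degree and each off-diagonal entry is -1 where an edge is present, 0 otherwise; in the order [0, 1, 2, 3, 4, 5] the diagonal is [3, 3, 3, 3, 3, 3]. Computing det(xI - L) by cofactor expansion (or equivalently via sum-over-permutations) gives x^6 - 18x^5 + 126x^4 - 432x^3 + 729x^2 - 486x. Since p(0) = det(-L) = 0, x divides p(x). The largest eigenvalue, 6, is at most the vertex count 6. There is one zero in the spectrum, matching the 1 component.

x^6 - 18x^5 + 126x^4 - 432x^3 + 729x^2 - 486x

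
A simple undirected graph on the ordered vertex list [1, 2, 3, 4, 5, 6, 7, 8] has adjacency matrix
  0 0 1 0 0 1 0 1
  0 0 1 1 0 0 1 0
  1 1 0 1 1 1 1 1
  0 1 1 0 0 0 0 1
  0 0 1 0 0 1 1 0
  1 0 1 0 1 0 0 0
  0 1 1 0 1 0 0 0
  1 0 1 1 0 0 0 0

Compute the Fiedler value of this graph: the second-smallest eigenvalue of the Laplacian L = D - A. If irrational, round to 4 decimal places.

1.7530

Reading degrees in the order [1, 2, 3, 4, 5, 6, 7, 8] gives [3, 3, 7, 3, 3, 3, 3, 3]; set D = diag(3, 3, 7, 3, 3, 3, 3, 3) and form L = D - A. The sorted Laplacian eigenvalues are [0, 1.7530, 1.7530, 3.4450, 3.4450, 4.8019, 4.8019, 8]; the algebraic connectivity is the second entry, 1.7530.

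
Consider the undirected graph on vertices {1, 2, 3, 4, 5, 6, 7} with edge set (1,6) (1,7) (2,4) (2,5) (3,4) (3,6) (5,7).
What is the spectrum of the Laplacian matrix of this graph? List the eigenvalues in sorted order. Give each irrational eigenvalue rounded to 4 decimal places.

[0, 0.7530, 0.7530, 2.4450, 2.4450, 3.8019, 3.8019]

With the vertex order [1, 2, 3, 4, 5, 6, 7], the degrees are [2, 2, 2, 2, 2, 2, 2], giving D = diag(2, 2, 2, 2, 2, 2, 2) and L = D - A. L is symmetric positive semidefinite, so every eigenvalue is real and nonnegative.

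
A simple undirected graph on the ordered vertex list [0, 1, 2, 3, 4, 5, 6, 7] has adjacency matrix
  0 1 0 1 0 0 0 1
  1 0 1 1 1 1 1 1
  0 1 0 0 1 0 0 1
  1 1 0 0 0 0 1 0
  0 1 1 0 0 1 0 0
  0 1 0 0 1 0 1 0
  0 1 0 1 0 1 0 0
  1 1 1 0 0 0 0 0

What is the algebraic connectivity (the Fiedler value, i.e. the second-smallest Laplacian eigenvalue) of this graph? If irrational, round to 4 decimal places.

1.7530

Each diagonal entry of L is the vertex degree and each off-diagonal entry is -1 where an edge is present, 0 otherwise; in the order [0, 1, 2, 3, 4, 5, 6, 7] the diagonal is [3, 7, 3, 3, 3, 3, 3, 3]. The smallest Laplacian eigenvalue is always 0. The next one, lambda_2 = 1.7530, measures how hard the graph is to disconnect: larger values mean better connectivity.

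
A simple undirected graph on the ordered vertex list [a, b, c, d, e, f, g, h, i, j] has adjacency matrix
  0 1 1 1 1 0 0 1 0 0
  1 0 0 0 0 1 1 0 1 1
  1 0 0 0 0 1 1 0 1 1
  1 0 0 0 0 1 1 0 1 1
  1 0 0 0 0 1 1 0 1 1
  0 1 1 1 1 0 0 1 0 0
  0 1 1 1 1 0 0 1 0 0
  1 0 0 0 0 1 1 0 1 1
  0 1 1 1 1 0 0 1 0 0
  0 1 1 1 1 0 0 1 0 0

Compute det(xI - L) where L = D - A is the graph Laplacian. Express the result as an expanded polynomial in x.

x^10 - 50x^9 + 1100x^8 - 14000x^7 + 113750x^6 - 612500x^5 + 2187500x^4 - 5000000x^3 + 6640625x^2 - 3906250x

Each diagonal entry of L is the vertex degree and each off-diagonal entry is -1 where an edge is present, 0 otherwise; in the order [a, b, c, d, e, f, g, h, i, j] the diagonal is [5, 5, 5, 5, 5, 5, 5, 5, 5, 5]. L has integer entries, so p(x) = det(xI - L) has integer coefficients. Expanding the determinant yields x^10 - 50x^9 + 1100x^8 - 14000x^7 + 113750x^6 - 612500x^5 + 2187500x^4 - 5000000x^3 + 6640625x^2 - 3906250x. Since p(0) = det(-L) = 0, x divides p(x).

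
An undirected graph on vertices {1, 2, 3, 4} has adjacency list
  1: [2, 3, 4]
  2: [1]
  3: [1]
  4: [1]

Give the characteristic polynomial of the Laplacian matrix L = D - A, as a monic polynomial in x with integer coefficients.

x^4 - 6x^3 + 9x^2 - 4x

Each diagonal entry of L is the vertex degree and each off-diagonal entry is -1 where an edge is present, 0 otherwise; in the order [1, 2, 3, 4] the diagonal is [3, 1, 1, 1]. L has integer entries, so p(x) = det(xI - L) has integer coefficients. Expanding the determinant yields x^4 - 6x^3 + 9x^2 - 4x. The coefficient of x^3 equals -trace(L) = -6, matching the sum of degrees. The largest eigenvalue, 4, is at most the vertex count 4.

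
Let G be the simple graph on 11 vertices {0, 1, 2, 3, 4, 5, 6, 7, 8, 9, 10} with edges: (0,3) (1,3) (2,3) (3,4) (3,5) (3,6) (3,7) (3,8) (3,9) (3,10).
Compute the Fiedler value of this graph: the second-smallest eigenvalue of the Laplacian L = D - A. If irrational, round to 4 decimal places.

1

Reading degrees in the order [0, 1, 2, 3, 4, 5, 6, 7, 8, 9, 10] gives [1, 1, 1, 10, 1, 1, 1, 1, 1, 1, 1]; set D = diag(1, 1, 1, 10, 1, 1, 1, 1, 1, 1, 1) and form L = D - A. Computing the eigenvalues of L and sorting gives [0, 1, 1, 1, 1, 1, 1, 1, 1, 1, 11]. The Fiedler value lambda_2 = 1 is strictly positive, so the graph is connected. The largest eigenvalue, 11, is at most the vertex count 11.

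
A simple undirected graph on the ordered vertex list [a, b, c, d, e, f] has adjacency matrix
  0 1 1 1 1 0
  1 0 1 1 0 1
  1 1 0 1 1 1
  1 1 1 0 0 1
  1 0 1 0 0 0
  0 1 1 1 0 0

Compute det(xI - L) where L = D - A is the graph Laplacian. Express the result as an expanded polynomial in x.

x^6 - 22x^5 + 188x^4 - 774x^3 + 1517x^2 - 1110x

Reading degrees in the order [a, b, c, d, e, f] gives [4, 4, 5, 4, 2, 3]; set D = diag(4, 4, 5, 4, 2, 3) and form L = D - A. L has integer entries, so p(x) = det(xI - L) has integer coefficients. Expanding the determinant yields x^6 - 22x^5 + 188x^4 - 774x^3 + 1517x^2 - 1110x. The constant term is 0 because L is singular (the all-ones vector lies in its kernel). The eigenvalues sum to 22, which equals trace(L) = 2|E|.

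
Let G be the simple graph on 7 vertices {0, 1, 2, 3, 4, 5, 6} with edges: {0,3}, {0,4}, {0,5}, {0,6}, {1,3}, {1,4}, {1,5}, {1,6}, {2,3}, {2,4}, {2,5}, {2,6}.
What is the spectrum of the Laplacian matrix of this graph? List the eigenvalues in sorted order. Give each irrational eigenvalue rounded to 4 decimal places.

With the vertex order [0, 1, 2, 3, 4, 5, 6], the degrees are [4, 4, 4, 3, 3, 3, 3], giving D = diag(4, 4, 4, 3, 3, 3, 3) and L = D - A. Since every row of L sums to 0, the all-ones vector is in the kernel and 0 is an eigenvalue. The single zero eigenvalue shows the graph is connected. The eigenvalues sum to 24, which equals trace(L) = 2|E|. There is one zero in the spectrum, matching the 1 component.

[0, 3, 3, 3, 4, 4, 7]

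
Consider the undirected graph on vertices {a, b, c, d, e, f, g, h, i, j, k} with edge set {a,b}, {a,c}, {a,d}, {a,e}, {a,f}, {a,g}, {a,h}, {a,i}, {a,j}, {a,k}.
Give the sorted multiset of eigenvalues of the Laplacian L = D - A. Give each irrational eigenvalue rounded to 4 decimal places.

With the vertex order [a, b, c, d, e, f, g, h, i, j, k], the degrees are [10, 1, 1, 1, 1, 1, 1, 1, 1, 1, 1], giving D = diag(10, 1, 1, 1, 1, 1, 1, 1, 1, 1, 1) and L = D - A. Since every row of L sums to 0, the all-ones vector is in the kernel and 0 is an eigenvalue. By the matrix-tree theorem the graph has (1/11) * product of the nonzero eigenvalues = 1 spanning tree. The largest eigenvalue, 11, is at most the vertex count 11.

[0, 1, 1, 1, 1, 1, 1, 1, 1, 1, 11]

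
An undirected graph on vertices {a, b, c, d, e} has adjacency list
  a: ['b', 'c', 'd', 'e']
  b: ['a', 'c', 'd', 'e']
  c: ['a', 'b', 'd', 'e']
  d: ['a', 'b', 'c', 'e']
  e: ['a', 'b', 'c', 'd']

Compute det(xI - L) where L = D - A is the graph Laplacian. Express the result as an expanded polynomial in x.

With the vertex order [a, b, c, d, e], the degrees are [4, 4, 4, 4, 4], giving D = diag(4, 4, 4, 4, 4) and L = D - A. Computing det(xI - L) by cofactor expansion (or equivalently via sum-over-permutations) gives x^5 - 20x^4 + 150x^3 - 500x^2 + 625x. Since p(0) = det(-L) = 0, x divides p(x). There is one zero in the spectrum, matching the 1 component.

x^5 - 20x^4 + 150x^3 - 500x^2 + 625x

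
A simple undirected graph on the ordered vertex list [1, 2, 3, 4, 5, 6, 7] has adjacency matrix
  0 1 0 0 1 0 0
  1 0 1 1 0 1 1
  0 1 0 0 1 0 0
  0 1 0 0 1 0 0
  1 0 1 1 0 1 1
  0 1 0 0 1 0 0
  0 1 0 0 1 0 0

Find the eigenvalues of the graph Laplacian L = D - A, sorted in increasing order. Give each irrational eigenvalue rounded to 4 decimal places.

[0, 2, 2, 2, 2, 5, 7]

Reading degrees in the order [1, 2, 3, 4, 5, 6, 7] gives [2, 5, 2, 2, 5, 2, 2]; set D = diag(2, 5, 2, 2, 5, 2, 2) and form L = D - A. L is symmetric positive semidefinite, so every eigenvalue is real and nonnegative.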